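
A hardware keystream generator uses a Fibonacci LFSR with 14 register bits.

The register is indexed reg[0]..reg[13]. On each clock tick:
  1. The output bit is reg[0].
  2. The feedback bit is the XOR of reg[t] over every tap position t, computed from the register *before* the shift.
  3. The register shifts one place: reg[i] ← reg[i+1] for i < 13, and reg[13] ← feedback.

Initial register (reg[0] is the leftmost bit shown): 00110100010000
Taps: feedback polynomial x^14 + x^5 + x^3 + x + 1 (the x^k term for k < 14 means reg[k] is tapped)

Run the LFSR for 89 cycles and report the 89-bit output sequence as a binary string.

tick  register→output (feedback)
  0  00110100010000→0 (0)
  1  01101000100000→0 (1)
  2  11010001000001→1 (1)
  3  10100010000011→1 (1)
  4  01000100000111→0 (0)
  5  10001000001110→1 (1)
  6  00010000011101→0 (1)
  7  00100000111011→0 (0)
  8  01000001110110→0 (1)
  9  10000011101101→1 (1)
 10  00000111011011→0 (1)
 11  00001110110111→0 (1)
 12  00011101101111→0 (0)
 13  00111011011110→0 (1)
 14  01110110111101→0 (1)
 15  11101101111011→1 (1)
 16  11011011110111→1 (1)
 17  10110111101111→1 (1)
 18  01101111011111→0 (0)
 19  11011110111110→1 (0)
 20  10111101111100→1 (1)
 21  01111011111001→0 (0)
 22  11110111110010→1 (0)
 23  11101111100100→1 (1)
 24  11011111001001→1 (0)
 25  10111110010010→1 (1)
 26  01111100100101→0 (1)
 27  11111001001011→1 (1)
 28  11110010010111→1 (1)
 29  11100100101111→1 (1)
 30  11001001011111→1 (0)
 31  10010010111110→1 (0)
 32  00100101111100→0 (1)
 33  01001011111001→0 (1)
 34  10010111110011→1 (1)
 35  00101111100111→0 (1)
 36  01011111001111→0 (1)
 37  10111110011111→1 (1)
 38  01111100111111→0 (1)
 39  11111001111111→1 (1)
 40  11110011111111→1 (1)
 41  11100111111111→1 (1)
 42  11001111111111→1 (1)
 43  10011111111111→1 (1)
 44  00111111111111→0 (0)
 45  01111111111110→0 (1)
 46  11111111111101→1 (0)
 47  11111111111010→1 (0)
 48  11111111110100→1 (0)
 49  11111111101000→1 (0)
 50  11111111010000→1 (0)
 51  11111110100000→1 (0)
 52  11111101000000→1 (0)
 53  11111010000000→1 (1)
 54  11110100000001→1 (0)
 55  11101000000010→1 (0)
 56  11010000000100→1 (1)
 57  10100000001001→1 (1)
 58  01000000010011→0 (1)
 59  10000000100111→1 (1)
 60  00000001001111→0 (0)
 61  00000010011110→0 (0)
 62  00000100111100→0 (1)
 63  00001001111001→0 (0)
 64  00010011110010→0 (1)
 65  00100111100101→0 (1)
 66  01001111001011→0 (0)
 67  10011110010110→1 (1)
 68  00111100101101→0 (0)
 69  01111001011010→0 (0)
 70  11110010110100→1 (1)
 71  11100101101001→1 (1)
 72  11001011010011→1 (0)
 73  10010110100110→1 (1)
 74  00101101001101→0 (1)
 75  01011010011011→0 (0)
 76  10110100110110→1 (1)
 77  01101001101101→0 (1)
 78  11010011011011→1 (1)
 79  10100110110111→1 (0)
 80  01001101101110→0 (0)
 81  10011011011100→1 (0)
 82  00110110111000→0 (0)
 83  01101101110000→0 (0)
 84  11011011100000→1 (1)
 85  10110111000001→1 (1)
 86  01101110000011→0 (0)
 87  11011100000110→1 (0)
 88  10111000001100→1 (0)

00110100010000011101101111011111001001011111001111111111110100000001001111001011010011011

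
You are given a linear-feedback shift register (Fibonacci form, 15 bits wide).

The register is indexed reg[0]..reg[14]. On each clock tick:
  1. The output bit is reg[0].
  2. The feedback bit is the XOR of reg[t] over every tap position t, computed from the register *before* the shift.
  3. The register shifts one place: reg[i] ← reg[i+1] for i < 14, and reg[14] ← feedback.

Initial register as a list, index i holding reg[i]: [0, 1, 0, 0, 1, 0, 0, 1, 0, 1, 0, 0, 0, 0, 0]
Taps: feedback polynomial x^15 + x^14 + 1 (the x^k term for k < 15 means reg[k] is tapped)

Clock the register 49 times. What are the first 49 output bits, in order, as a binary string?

0100100101000000111000110000000101111011111111001

step | reg (before) | out | fb
   0 | 010010010100000 | 0 | 0
   1 | 100100101000000 | 1 | 1
   2 | 001001010000001 | 0 | 1
   3 | 010010100000011 | 0 | 1
   4 | 100101000000111 | 1 | 0
   5 | 001010000001110 | 0 | 0
   6 | 010100000011100 | 0 | 0
   7 | 101000000111000 | 1 | 1
   8 | 010000001110001 | 0 | 1
   9 | 100000011100011 | 1 | 0
  10 | 000000111000110 | 0 | 0
  11 | 000001110001100 | 0 | 0
  12 | 000011100011000 | 0 | 0
  13 | 000111000110000 | 0 | 0
  14 | 001110001100000 | 0 | 0
  15 | 011100011000000 | 0 | 0
  16 | 111000110000000 | 1 | 1
  17 | 110001100000001 | 1 | 0
  18 | 100011000000010 | 1 | 1
  19 | 000110000000101 | 0 | 1
  20 | 001100000001011 | 0 | 1
  21 | 011000000010111 | 0 | 1
  22 | 110000000101111 | 1 | 0
  23 | 100000001011110 | 1 | 1
  24 | 000000010111101 | 0 | 1
  25 | 000000101111011 | 0 | 1
  26 | 000001011110111 | 0 | 1
  27 | 000010111101111 | 0 | 1
  28 | 000101111011111 | 0 | 1
  29 | 001011110111111 | 0 | 1
  30 | 010111101111111 | 0 | 1
  31 | 101111011111111 | 1 | 0
  32 | 011110111111110 | 0 | 0
  33 | 111101111111100 | 1 | 1
  34 | 111011111111001 | 1 | 0
  35 | 110111111110010 | 1 | 1
  36 | 101111111100101 | 1 | 0
  37 | 011111111001010 | 0 | 0
  38 | 111111110010100 | 1 | 1
  39 | 111111100101001 | 1 | 0
  40 | 111111001010010 | 1 | 1
  41 | 111110010100101 | 1 | 0
  42 | 111100101001010 | 1 | 1
  43 | 111001010010101 | 1 | 0
  44 | 110010100101010 | 1 | 1
  45 | 100101001010101 | 1 | 0
  46 | 001010010101010 | 0 | 0
  47 | 010100101010100 | 0 | 0
  48 | 101001010101000 | 1 | 1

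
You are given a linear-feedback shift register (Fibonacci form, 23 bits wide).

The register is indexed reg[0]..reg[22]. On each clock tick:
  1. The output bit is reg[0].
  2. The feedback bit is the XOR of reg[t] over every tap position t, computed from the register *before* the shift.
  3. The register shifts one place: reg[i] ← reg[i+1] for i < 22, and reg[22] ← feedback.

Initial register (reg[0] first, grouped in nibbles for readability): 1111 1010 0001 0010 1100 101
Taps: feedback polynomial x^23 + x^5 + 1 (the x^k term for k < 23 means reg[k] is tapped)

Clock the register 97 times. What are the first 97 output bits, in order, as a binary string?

tick  register→output (feedback)
  0  11111010000100101100101→1 (1)
  1  11110100001001011001011→1 (0)
  2  11101000010010110010110→1 (1)
  3  11010000100101100101101→1 (1)
  4  10100001001011001011011→1 (1)
  5  01000010010110010110111→0 (0)
  6  10000100101100101101110→1 (0)
  7  00001001011001011011100→0 (0)
  8  00010010110010110111000→0 (0)
  9  00100101100101101110000→0 (1)
 10  01001011001011011100001→0 (0)
 11  10010110010110111000010→1 (0)
 12  00101100101101110000100→0 (1)
 13  01011001011011100001001→0 (0)
 14  10110010110111000010010→1 (1)
 15  01100101101110000100101→0 (1)
 16  11001011011100001001011→1 (1)
 17  10010110111000010010111→1 (0)
 18  00101101110000100101110→0 (1)
 19  01011011100001001011101→0 (0)
 20  10110111000010010111010→1 (0)
 21  01101110000100101110100→0 (1)
 22  11011100001001011101001→1 (0)
 23  10111000010010111010010→1 (1)
 24  01110000100101110100101→0 (0)
 25  11100001001011101001010→1 (1)
 26  11000010010111010010101→1 (1)
 27  10000100101110100101011→1 (0)
 28  00001001011101001010110→0 (0)
 29  00010010111010010101100→0 (0)
 30  00100101110100101011000→0 (1)
 31  01001011101001010110001→0 (0)
 32  10010111010010101100010→1 (0)
 33  00101110100101011000100→0 (1)
 34  01011101001010110001001→0 (1)
 35  10111010010101100010011→1 (1)
 36  01110100101011000100111→0 (1)
 37  11101001010110001001111→1 (1)
 38  11010010101100010011111→1 (1)
 39  10100101011000100111111→1 (0)
 40  01001010110001001111110→0 (0)
 41  10010101100010011111100→1 (0)
 42  00101011000100111111000→0 (0)
 43  01010110001001111110000→0 (1)
 44  10101100010011111100001→1 (0)
 45  01011000100111111000010→0 (0)
 46  10110001001111110000100→1 (1)
 47  01100010011111100001001→0 (0)
 48  11000100111111000010010→1 (0)
 49  10001001111110000100100→1 (1)
 50  00010011111100001001001→0 (0)
 51  00100111111000010010010→0 (1)
 52  01001111110000100100101→0 (1)
 53  10011111100001001001011→1 (0)
 54  00111111000010010010110→0 (1)
 55  01111110000100100101101→0 (1)
 56  11111100001001001011011→1 (0)
 57  11111000010010010110110→1 (1)
 58  11110000100100101101101→1 (1)
 59  11100001001001011011011→1 (1)
 60  11000010010010110110111→1 (1)
 61  10000100100101101101111→1 (0)
 62  00001001001011011011110→0 (0)
 63  00010010010110110111100→0 (0)
 64  00100100101101101111000→0 (1)
 65  01001001011011011110001→0 (0)
 66  10010010110110111100010→1 (1)
 67  00100101101101111000101→0 (1)
 68  01001011011011110001011→0 (0)
 69  10010110110111100010110→1 (0)
 70  00101101101111000101100→0 (1)
 71  01011011011110001011001→0 (0)
 72  10110110111100010110010→1 (0)
 73  01101101111000101100100→0 (1)
 74  11011011110001011001001→1 (1)
 75  10110111100010110010011→1 (0)
 76  01101111000101100100110→0 (1)
 77  11011110001011001001101→1 (0)
 78  10111100010110010011010→1 (0)
 79  01111000101100100110100→0 (0)
 80  11110001011001001101000→1 (1)
 81  11100010110010011010001→1 (1)
 82  11000101100100110100011→1 (0)
 83  10001011001001101000110→1 (1)
 84  00010110010011010001101→0 (1)
 85  00101100100110100011011→0 (1)
 86  01011001001101000110111→0 (0)
 87  10110010011010001101110→1 (1)
 88  01100100110100011011101→0 (1)
 89  11001001101000110111011→1 (1)
 90  10010011010001101110111→1 (1)
 91  00100110100011011101111→0 (1)
 92  01001101000110111011111→0 (1)
 93  10011010001101110111111→1 (1)
 94  00110100011011101111111→0 (1)
 95  01101000110111011111111→0 (0)
 96  11010001101110111111110→1 (1)

1111101000010010110010110111000010010111010010101100010011111100001001001011011011110001011001001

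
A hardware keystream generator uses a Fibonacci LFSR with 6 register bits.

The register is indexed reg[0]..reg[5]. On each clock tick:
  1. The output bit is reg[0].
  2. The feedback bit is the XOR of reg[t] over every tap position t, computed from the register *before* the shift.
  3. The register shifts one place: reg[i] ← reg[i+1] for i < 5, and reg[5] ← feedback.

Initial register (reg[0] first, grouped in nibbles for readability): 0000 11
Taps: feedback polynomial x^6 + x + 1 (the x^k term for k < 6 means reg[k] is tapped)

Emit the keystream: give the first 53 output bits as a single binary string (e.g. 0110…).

00001100010100111101000111001001011011101100110101011

step | reg (before) | out | fb
   0 | 000011 | 0 | 0
   1 | 000110 | 0 | 0
   2 | 001100 | 0 | 0
   3 | 011000 | 0 | 1
   4 | 110001 | 1 | 0
   5 | 100010 | 1 | 1
   6 | 000101 | 0 | 0
   7 | 001010 | 0 | 0
   8 | 010100 | 0 | 1
   9 | 101001 | 1 | 1
  10 | 010011 | 0 | 1
  11 | 100111 | 1 | 1
  12 | 001111 | 0 | 0
  13 | 011110 | 0 | 1
  14 | 111101 | 1 | 0
  15 | 111010 | 1 | 0
  16 | 110100 | 1 | 0
  17 | 101000 | 1 | 1
  18 | 010001 | 0 | 1
  19 | 100011 | 1 | 1
  20 | 000111 | 0 | 0
  21 | 001110 | 0 | 0
  22 | 011100 | 0 | 1
  23 | 111001 | 1 | 0
  24 | 110010 | 1 | 0
  25 | 100100 | 1 | 1
  26 | 001001 | 0 | 0
  27 | 010010 | 0 | 1
  28 | 100101 | 1 | 1
  29 | 001011 | 0 | 0
  30 | 010110 | 0 | 1
  31 | 101101 | 1 | 1
  32 | 011011 | 0 | 1
  33 | 110111 | 1 | 0
  34 | 101110 | 1 | 1
  35 | 011101 | 0 | 1
  36 | 111011 | 1 | 0
  37 | 110110 | 1 | 0
  38 | 101100 | 1 | 1
  39 | 011001 | 0 | 1
  40 | 110011 | 1 | 0
  41 | 100110 | 1 | 1
  42 | 001101 | 0 | 0
  43 | 011010 | 0 | 1
  44 | 110101 | 1 | 0
  45 | 101010 | 1 | 1
  46 | 010101 | 0 | 1
  47 | 101011 | 1 | 1
  48 | 010111 | 0 | 1
  49 | 101111 | 1 | 1
  50 | 011111 | 0 | 1
  51 | 111111 | 1 | 0
  52 | 111110 | 1 | 0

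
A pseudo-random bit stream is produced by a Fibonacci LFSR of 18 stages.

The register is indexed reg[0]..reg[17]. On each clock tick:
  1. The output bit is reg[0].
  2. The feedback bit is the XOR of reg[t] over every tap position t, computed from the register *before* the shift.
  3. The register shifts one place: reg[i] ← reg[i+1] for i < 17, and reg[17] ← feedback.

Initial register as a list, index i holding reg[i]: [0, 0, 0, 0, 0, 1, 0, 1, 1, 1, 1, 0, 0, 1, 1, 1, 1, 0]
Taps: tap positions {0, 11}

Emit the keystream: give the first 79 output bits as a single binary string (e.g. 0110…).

step | reg (before) | out | fb
   0 | 000001011110011110 | 0 | 0
   1 | 000010111100111100 | 0 | 0
   2 | 000101111001111000 | 0 | 1
   3 | 001011110011110001 | 0 | 1
   4 | 010111100111100011 | 0 | 1
   5 | 101111001111000111 | 1 | 0
   6 | 011110011110001110 | 0 | 0
   7 | 111100111100011100 | 1 | 1
   8 | 111001111000111001 | 1 | 1
   9 | 110011110001110011 | 1 | 0
  10 | 100111100011100110 | 1 | 0
  11 | 001111000111001100 | 0 | 1
  12 | 011110001110011001 | 0 | 0
  13 | 111100011100110010 | 1 | 1
  14 | 111000111001100101 | 1 | 0
  15 | 110001110011001010 | 1 | 0
  16 | 100011100110010100 | 1 | 1
  17 | 000111001100101001 | 0 | 0
  18 | 001110011001010010 | 0 | 1
  19 | 011100110010100101 | 0 | 0
  20 | 111001100101001010 | 1 | 0
  21 | 110011001010010100 | 1 | 1
  22 | 100110010100101001 | 1 | 1
  23 | 001100101001010011 | 0 | 1
  24 | 011001010010100111 | 0 | 0
  25 | 110010100101001110 | 1 | 0
  26 | 100101001010011100 | 1 | 1
  27 | 001010010100111001 | 0 | 0
  28 | 010100101001110010 | 0 | 1
  29 | 101001010011100101 | 1 | 0
  30 | 010010100111001010 | 0 | 1
  31 | 100101001110010101 | 1 | 1
  32 | 001010011100101011 | 0 | 0
  33 | 010100111001010110 | 0 | 1
  34 | 101001110010101101 | 1 | 1
  35 | 010011100101011011 | 0 | 1
  36 | 100111001010110111 | 1 | 1
  37 | 001110010101101111 | 0 | 1
  38 | 011100101011011111 | 0 | 1
  39 | 111001010110111111 | 1 | 1
  40 | 110010101101111111 | 1 | 0
  41 | 100101011011111110 | 1 | 0
  42 | 001010110111111100 | 0 | 1
  43 | 010101101111111001 | 0 | 1
  44 | 101011011111110011 | 1 | 0
  45 | 010110111111100110 | 0 | 1
  46 | 101101111111001101 | 1 | 0
  47 | 011011111110011010 | 0 | 0
  48 | 110111111100110100 | 1 | 1
  49 | 101111111001101001 | 1 | 0
  50 | 011111110011010010 | 0 | 1
  51 | 111111100110100101 | 1 | 1
  52 | 111111001101001011 | 1 | 0
  53 | 111110011010010110 | 1 | 1
  54 | 111100110100101101 | 1 | 1
  55 | 111001101001011011 | 1 | 0
  56 | 110011010010110110 | 1 | 1
  57 | 100110100101101101 | 1 | 0
  58 | 001101001011011010 | 0 | 1
  59 | 011010010110110101 | 0 | 0
  60 | 110100101101101010 | 1 | 0
  61 | 101001011011010100 | 1 | 0
  62 | 010010110110101000 | 0 | 0
  63 | 100101101101010000 | 1 | 0
  64 | 001011011010100000 | 0 | 0
  65 | 010110110101000000 | 0 | 1
  66 | 101101101010000001 | 1 | 1
  67 | 011011010100000011 | 0 | 0
  68 | 110110101000000110 | 1 | 1
  69 | 101101010000001101 | 1 | 1
  70 | 011010100000011011 | 0 | 0
  71 | 110101000000110110 | 1 | 1
  72 | 101010000001101101 | 1 | 0
  73 | 010100000011011010 | 0 | 1
  74 | 101000000110110101 | 1 | 1
  75 | 010000001101101011 | 0 | 1
  76 | 100000011011010111 | 1 | 0
  77 | 000000110110101110 | 0 | 0
  78 | 000001101101011100 | 0 | 1

0000010111100111100011100110010100101001110010101101111111001101001011011010100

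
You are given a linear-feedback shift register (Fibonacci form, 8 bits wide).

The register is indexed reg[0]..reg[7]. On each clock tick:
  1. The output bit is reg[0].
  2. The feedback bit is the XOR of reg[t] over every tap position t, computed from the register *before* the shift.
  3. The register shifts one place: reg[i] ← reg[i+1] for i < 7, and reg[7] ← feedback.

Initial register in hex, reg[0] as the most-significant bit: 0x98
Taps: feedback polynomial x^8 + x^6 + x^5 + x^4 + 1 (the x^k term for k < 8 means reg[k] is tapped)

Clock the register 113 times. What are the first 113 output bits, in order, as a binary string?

step | reg (before) | out | fb
   0 | 10011000 | 1 | 0
   1 | 00110000 | 0 | 0
   2 | 01100000 | 0 | 0
   3 | 11000000 | 1 | 1
   4 | 10000001 | 1 | 1
   5 | 00000011 | 0 | 1
   6 | 00000111 | 0 | 0
   7 | 00001110 | 0 | 1
   8 | 00011101 | 0 | 0
   9 | 00111010 | 0 | 0
  10 | 01110100 | 0 | 1
  11 | 11101001 | 1 | 0
  12 | 11010010 | 1 | 0
  13 | 10100100 | 1 | 0
  14 | 01001000 | 0 | 1
  15 | 10010001 | 1 | 1
  16 | 00100011 | 0 | 1
  17 | 01000111 | 0 | 0
  18 | 10001110 | 1 | 0
  19 | 00011100 | 0 | 0
  20 | 00111000 | 0 | 1
  21 | 01110001 | 0 | 0
  22 | 11100010 | 1 | 0
  23 | 11000100 | 1 | 0
  24 | 10001000 | 1 | 0
  25 | 00010000 | 0 | 0
  26 | 00100000 | 0 | 0
  27 | 01000000 | 0 | 0
  28 | 10000000 | 1 | 1
  29 | 00000001 | 0 | 0
  30 | 00000010 | 0 | 1
  31 | 00000101 | 0 | 1
  32 | 00001011 | 0 | 0
  33 | 00010110 | 0 | 0
  34 | 00101100 | 0 | 0
  35 | 01011000 | 0 | 1
  36 | 10110001 | 1 | 1
  37 | 01100011 | 0 | 1
  38 | 11000111 | 1 | 1
  39 | 10001111 | 1 | 0
  40 | 00011110 | 0 | 1
  41 | 00111101 | 0 | 0
  42 | 01111010 | 0 | 0
  43 | 11110100 | 1 | 0
  44 | 11101000 | 1 | 0
  45 | 11010000 | 1 | 1
  46 | 10100001 | 1 | 1
  47 | 01000011 | 0 | 1
  48 | 10000111 | 1 | 1
  49 | 00001111 | 0 | 1
  50 | 00011111 | 0 | 1
  51 | 00111111 | 0 | 1
  52 | 01111111 | 0 | 1
  53 | 11111111 | 1 | 0
  54 | 11111110 | 1 | 0
  55 | 11111100 | 1 | 1
  56 | 11111001 | 1 | 0
  57 | 11110010 | 1 | 0
  58 | 11100100 | 1 | 0
  59 | 11001000 | 1 | 0
  60 | 10010000 | 1 | 1
  61 | 00100001 | 0 | 0
  62 | 01000010 | 0 | 1
  63 | 10000101 | 1 | 0
  64 | 00001010 | 0 | 0
  65 | 00010100 | 0 | 1
  66 | 00101001 | 0 | 1
  67 | 01010011 | 0 | 1
  68 | 10100111 | 1 | 1
  69 | 01001111 | 0 | 1
  70 | 10011111 | 1 | 0
  71 | 00111110 | 0 | 1
  72 | 01111101 | 0 | 0
  73 | 11111010 | 1 | 1
  74 | 11110101 | 1 | 0
  75 | 11101010 | 1 | 1
  76 | 11010101 | 1 | 0
  77 | 10101010 | 1 | 1
  78 | 01010101 | 0 | 1
  79 | 10101011 | 1 | 1
  80 | 01010111 | 0 | 0
  81 | 10101110 | 1 | 0
  82 | 01011100 | 0 | 0
  83 | 10111000 | 1 | 0
  84 | 01110000 | 0 | 0
  85 | 11100000 | 1 | 1
  86 | 11000001 | 1 | 1
  87 | 10000011 | 1 | 0
  88 | 00000110 | 0 | 0
  89 | 00001100 | 0 | 0
  90 | 00011000 | 0 | 1
  91 | 00110001 | 0 | 0
  92 | 01100010 | 0 | 1
  93 | 11000101 | 1 | 0
  94 | 10001010 | 1 | 1
  95 | 00010101 | 0 | 1
  96 | 00101011 | 0 | 0
  97 | 01010110 | 0 | 0
  98 | 10101100 | 1 | 1
  99 | 01011001 | 0 | 1
 100 | 10110011 | 1 | 0
 101 | 01100110 | 0 | 0
 102 | 11001100 | 1 | 1
 103 | 10011001 | 1 | 0
 104 | 00110010 | 0 | 1
 105 | 01100101 | 0 | 1
 106 | 11001011 | 1 | 1
 107 | 10010111 | 1 | 1
 108 | 00101111 | 0 | 1
 109 | 01011111 | 0 | 1
 110 | 10111111 | 1 | 0
 111 | 01111110 | 0 | 1
 112 | 11111101 | 1 | 1

10011000000111010010001110001000000010110001111010000111111110010000101001111101010101110000011000101011001100101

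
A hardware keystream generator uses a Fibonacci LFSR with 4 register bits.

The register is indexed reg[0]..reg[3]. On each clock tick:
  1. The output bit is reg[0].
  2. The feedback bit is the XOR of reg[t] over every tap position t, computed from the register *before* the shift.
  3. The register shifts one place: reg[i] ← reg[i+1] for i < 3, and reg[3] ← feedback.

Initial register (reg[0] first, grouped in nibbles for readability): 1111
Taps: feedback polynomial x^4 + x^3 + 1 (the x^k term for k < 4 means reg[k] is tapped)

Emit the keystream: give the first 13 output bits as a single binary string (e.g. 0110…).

step | reg (before) | out | fb
   0 | 1111 | 1 | 0
   1 | 1110 | 1 | 1
   2 | 1101 | 1 | 0
   3 | 1010 | 1 | 1
   4 | 0101 | 0 | 1
   5 | 1011 | 1 | 0
   6 | 0110 | 0 | 0
   7 | 1100 | 1 | 1
   8 | 1001 | 1 | 0
   9 | 0010 | 0 | 0
  10 | 0100 | 0 | 0
  11 | 1000 | 1 | 1
  12 | 0001 | 0 | 1

1111010110010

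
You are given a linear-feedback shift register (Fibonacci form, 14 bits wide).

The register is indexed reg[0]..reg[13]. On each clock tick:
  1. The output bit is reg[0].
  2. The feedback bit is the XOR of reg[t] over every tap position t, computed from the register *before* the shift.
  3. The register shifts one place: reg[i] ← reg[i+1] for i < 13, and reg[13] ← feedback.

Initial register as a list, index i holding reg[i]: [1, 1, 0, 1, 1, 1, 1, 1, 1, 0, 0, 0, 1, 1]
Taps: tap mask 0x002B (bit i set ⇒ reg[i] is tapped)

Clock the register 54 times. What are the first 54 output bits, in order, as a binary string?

tick  register→output (feedback)
  0  11011111100011→1 (0)
  1  10111111000110→1 (1)
  2  01111110001101→0 (1)
  3  11111100011011→1 (0)
  4  11111000110110→1 (1)
  5  11110001101101→1 (1)
  6  11100011011011→1 (0)
  7  11000110110110→1 (1)
  8  10001101101101→1 (0)
  9  00011011011010→0 (1)
 10  00110110110101→0 (0)
 11  01101101101010→0 (0)
 12  11011011010100→1 (1)
 13  10110110101001→1 (1)
 14  01101101010011→0 (0)
 15  11011010100110→1 (1)
 16  10110101001101→1 (1)
 17  01101010011011→0 (1)
 18  11010100110111→1 (0)
 19  10101001101110→1 (1)
 20  01010011011101→0 (0)
 21  10100110111010→1 (0)
 22  01001101110100→0 (0)
 23  10011011101000→1 (0)
 24  00110111010000→0 (0)
 25  01101110100000→0 (0)
 26  11011101000000→1 (0)
 27  10111010000000→1 (0)
 28  01110100000000→0 (1)
 29  11101000000001→1 (0)
 30  11010000000010→1 (1)
 31  10100000000101→1 (1)
 32  01000000001011→0 (1)
 33  10000000010111→1 (1)
 34  00000000101111→0 (0)
 35  00000001011110→0 (0)
 36  00000010111100→0 (0)
 37  00000101111000→0 (1)
 38  00001011110001→0 (0)
 39  00010111100010→0 (0)
 40  00101111000100→0 (1)
 41  01011110001001→0 (1)
 42  10111100010011→1 (1)
 43  01111000100111→0 (0)
 44  11110001001110→1 (1)
 45  11100010011101→1 (0)
 46  11000100111010→1 (1)
 47  10001001110101→1 (1)
 48  00010011101011→0 (1)
 49  00100111010111→0 (1)
 50  01001110101111→0 (0)
 51  10011101011110→1 (1)
 52  00111010111101→0 (1)
 53  01110101111011→0 (1)

110111111000110110110101001101110100000000101111000100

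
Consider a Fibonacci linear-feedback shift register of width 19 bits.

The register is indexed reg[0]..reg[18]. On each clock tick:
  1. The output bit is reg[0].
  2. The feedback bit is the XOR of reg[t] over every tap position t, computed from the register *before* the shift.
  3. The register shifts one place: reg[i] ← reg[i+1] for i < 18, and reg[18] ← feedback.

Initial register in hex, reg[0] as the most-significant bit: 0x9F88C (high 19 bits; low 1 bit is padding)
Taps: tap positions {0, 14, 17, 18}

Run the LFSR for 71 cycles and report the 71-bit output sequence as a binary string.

10011111100010001100011111010010000011010111011111111110101000100101000

k : reg_k → out_k, fb_k
0: 1001111110001000110 → 1, fb=0
1: 0011111100010001100 → 0, fb=0
2: 0111111000100011000 → 0, fb=1
3: 1111110001000110001 → 1, fb=1
4: 1111100010001100011 → 1, fb=1
5: 1111000100011000111 → 1, fb=1
6: 1110001000110001111 → 1, fb=1
7: 1100010001100011111 → 1, fb=0
8: 1000100011000111110 → 1, fb=1
9: 0001000110001111101 → 0, fb=0
10: 0010001100011111010 → 0, fb=0
11: 0100011000111110100 → 0, fb=1
12: 1000110001111101001 → 1, fb=0
13: 0001100011111010010 → 0, fb=0
14: 0011000111110100100 → 0, fb=0
15: 0110001111101001000 → 0, fb=0
16: 1100011111010010000 → 1, fb=0
17: 1000111110100100000 → 1, fb=1
18: 0001111101001000001 → 0, fb=1
19: 0011111010010000011 → 0, fb=0
20: 0111110100100000110 → 0, fb=1
21: 1111101001000001101 → 1, fb=0
22: 1111010010000011010 → 1, fb=1
23: 1110100100000110101 → 1, fb=1
24: 1101001000001101011 → 1, fb=1
25: 1010010000011010111 → 1, fb=0
26: 0100100000110101110 → 0, fb=1
27: 1001000001101011101 → 1, fb=1
28: 0010000011010111011 → 0, fb=1
29: 0100000110101110111 → 0, fb=1
30: 1000001101011101111 → 1, fb=1
31: 0000011010111011111 → 0, fb=1
32: 0000110101110111111 → 0, fb=1
33: 0001101011101111111 → 0, fb=1
34: 0011010111011111111 → 0, fb=1
35: 0110101110111111111 → 0, fb=1
36: 1101011101111111111 → 1, fb=0
37: 1010111011111111110 → 1, fb=1
38: 0101110111111111101 → 0, fb=0
39: 1011101111111111010 → 1, fb=1
40: 0111011111111110101 → 0, fb=0
41: 1110111111111101010 → 1, fb=0
42: 1101111111111010100 → 1, fb=0
43: 1011111111110101000 → 1, fb=1
44: 0111111111101010001 → 0, fb=0
45: 1111111111010100010 → 1, fb=0
46: 1111111110101000100 → 1, fb=1
47: 1111111101010001001 → 1, fb=0
48: 1111111010100010010 → 1, fb=1
49: 1111110101000100101 → 1, fb=0
50: 1111101010001001010 → 1, fb=0
51: 1111010100010010100 → 1, fb=0
52: 1110101000100101000 → 1, fb=1
53: 1101010001001010001 → 1, fb=1
54: 1010100010010100011 → 1, fb=1
55: 0101000100101000111 → 0, fb=0
56: 1010001001010001110 → 1, fb=0
57: 0100010010100011100 → 0, fb=1
58: 1000100101000111001 → 1, fb=1
59: 0001001010001110011 → 0, fb=1
60: 0010010100011100111 → 0, fb=0
61: 0100101000111001110 → 0, fb=1
62: 1001010001110011101 → 1, fb=1
63: 0010100011100111011 → 0, fb=1
64: 0101000111001110111 → 0, fb=1
65: 1010001110011101111 → 1, fb=1
66: 0100011100111011111 → 0, fb=1
67: 1000111001110111111 → 1, fb=0
68: 0001110011101111110 → 0, fb=0
69: 0011100111011111100 → 0, fb=1
70: 0111001110111111001 → 0, fb=0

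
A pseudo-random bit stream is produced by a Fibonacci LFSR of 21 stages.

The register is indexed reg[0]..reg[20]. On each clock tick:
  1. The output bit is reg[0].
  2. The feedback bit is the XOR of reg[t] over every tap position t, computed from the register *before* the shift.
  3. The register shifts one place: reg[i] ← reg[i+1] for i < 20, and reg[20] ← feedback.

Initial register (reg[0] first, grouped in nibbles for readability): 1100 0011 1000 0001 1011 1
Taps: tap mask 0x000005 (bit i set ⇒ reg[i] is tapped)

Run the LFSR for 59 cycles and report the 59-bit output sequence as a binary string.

11000011100000011011111001101100001110100011111011100110100

step | reg (before) | out | fb
   0 | 110000111000000110111 | 1 | 1
   1 | 100001110000001101111 | 1 | 1
   2 | 000011100000011011111 | 0 | 0
   3 | 000111000000110111110 | 0 | 0
   4 | 001110000001101111100 | 0 | 1
   5 | 011100000011011111001 | 0 | 1
   6 | 111000000110111110011 | 1 | 0
   7 | 110000001101111100110 | 1 | 1
   8 | 100000011011111001101 | 1 | 1
   9 | 000000110111110011011 | 0 | 0
  10 | 000001101111100110110 | 0 | 0
  11 | 000011011111001101100 | 0 | 0
  12 | 000110111110011011000 | 0 | 0
  13 | 001101111100110110000 | 0 | 1
  14 | 011011111001101100001 | 0 | 1
  15 | 110111110011011000011 | 1 | 1
  16 | 101111100110110000111 | 1 | 0
  17 | 011111001101100001110 | 0 | 1
  18 | 111110011011000011101 | 1 | 0
  19 | 111100110110000111010 | 1 | 0
  20 | 111001101100001110100 | 1 | 0
  21 | 110011011000011101000 | 1 | 1
  22 | 100110110000111010001 | 1 | 1
  23 | 001101100001110100011 | 0 | 1
  24 | 011011000011101000111 | 0 | 1
  25 | 110110000111010001111 | 1 | 1
  26 | 101100001110100011111 | 1 | 0
  27 | 011000011101000111110 | 0 | 1
  28 | 110000111010001111101 | 1 | 1
  29 | 100001110100011111011 | 1 | 1
  30 | 000011101000111110111 | 0 | 0
  31 | 000111010001111101110 | 0 | 0
  32 | 001110100011111011100 | 0 | 1
  33 | 011101000111110111001 | 0 | 1
  34 | 111010001111101110011 | 1 | 0
  35 | 110100011111011100110 | 1 | 1
  36 | 101000111110111001101 | 1 | 0
  37 | 010001111101110011010 | 0 | 0
  38 | 100011111011100110100 | 1 | 1
  39 | 000111110111001101001 | 0 | 0
  40 | 001111101110011010010 | 0 | 1
  41 | 011111011100110100101 | 0 | 1
  42 | 111110111001101001011 | 1 | 0
  43 | 111101110011010010110 | 1 | 0
  44 | 111011100110100101100 | 1 | 0
  45 | 110111001101001011000 | 1 | 1
  46 | 101110011010010110001 | 1 | 0
  47 | 011100110100101100010 | 0 | 1
  48 | 111001101001011000101 | 1 | 0
  49 | 110011010010110001010 | 1 | 1
  50 | 100110100101100010101 | 1 | 1
  51 | 001101001011000101011 | 0 | 1
  52 | 011010010110001010111 | 0 | 1
  53 | 110100101100010101111 | 1 | 1
  54 | 101001011000101011111 | 1 | 0
  55 | 010010110001010111110 | 0 | 0
  56 | 100101100010101111100 | 1 | 1
  57 | 001011000101011111001 | 0 | 1
  58 | 010110001010111110011 | 0 | 0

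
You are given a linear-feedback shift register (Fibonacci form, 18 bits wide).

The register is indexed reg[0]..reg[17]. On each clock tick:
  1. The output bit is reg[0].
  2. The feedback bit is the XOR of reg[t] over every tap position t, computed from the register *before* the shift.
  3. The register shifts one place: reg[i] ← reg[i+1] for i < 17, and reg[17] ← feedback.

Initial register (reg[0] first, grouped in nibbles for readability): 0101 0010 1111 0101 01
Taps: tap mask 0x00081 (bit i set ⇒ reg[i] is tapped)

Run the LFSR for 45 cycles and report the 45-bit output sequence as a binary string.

step | reg (before) | out | fb
   0 | 010100101111010101 | 0 | 0
   1 | 101001011110101010 | 1 | 0
   2 | 010010111101010100 | 0 | 1
   3 | 100101111010101001 | 1 | 0
   4 | 001011110101010010 | 0 | 1
   5 | 010111101010100101 | 0 | 0
   6 | 101111010101001010 | 1 | 0
   7 | 011110101010010100 | 0 | 0
   8 | 111101010100101000 | 1 | 0
   9 | 111010101001010000 | 1 | 1
  10 | 110101010010100001 | 1 | 0
  11 | 101010100101000010 | 1 | 1
  12 | 010101001010000101 | 0 | 0
  13 | 101010010100001010 | 1 | 0
  14 | 010100101000010100 | 0 | 0
  15 | 101001010000101000 | 1 | 0
  16 | 010010100001010000 | 0 | 0
  17 | 100101000010100000 | 1 | 1
  18 | 001010000101000001 | 0 | 0
  19 | 010100001010000010 | 0 | 0
  20 | 101000010100000100 | 1 | 0
  21 | 010000101000001000 | 0 | 0
  22 | 100001010000010000 | 1 | 0
  23 | 000010100000100000 | 0 | 0
  24 | 000101000001000000 | 0 | 0
  25 | 001010000010000000 | 0 | 0
  26 | 010100000100000000 | 0 | 0
  27 | 101000001000000000 | 1 | 1
  28 | 010000010000000001 | 0 | 1
  29 | 100000100000000011 | 1 | 1
  30 | 000001000000000111 | 0 | 0
  31 | 000010000000001110 | 0 | 0
  32 | 000100000000011100 | 0 | 0
  33 | 001000000000111000 | 0 | 0
  34 | 010000000001110000 | 0 | 0
  35 | 100000000011100000 | 1 | 1
  36 | 000000000111000001 | 0 | 0
  37 | 000000001110000010 | 0 | 0
  38 | 000000011100000100 | 0 | 1
  39 | 000000111000001001 | 0 | 1
  40 | 000001110000010011 | 0 | 1
  41 | 000011100000100111 | 0 | 0
  42 | 000111000001001110 | 0 | 0
  43 | 001110000010011100 | 0 | 0
  44 | 011100000100111000 | 0 | 0

010100101111010101001010000101000001000000000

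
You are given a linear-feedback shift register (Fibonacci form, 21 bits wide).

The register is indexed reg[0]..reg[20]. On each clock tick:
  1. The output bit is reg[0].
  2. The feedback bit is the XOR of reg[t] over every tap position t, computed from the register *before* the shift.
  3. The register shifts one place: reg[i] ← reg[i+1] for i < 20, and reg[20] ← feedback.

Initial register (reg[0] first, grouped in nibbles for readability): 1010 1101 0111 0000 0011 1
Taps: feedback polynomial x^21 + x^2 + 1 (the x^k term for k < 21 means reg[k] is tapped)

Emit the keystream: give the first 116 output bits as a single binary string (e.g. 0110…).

k : reg_k → out_k, fb_k
0: 101011010111000000111 → 1, fb=0
1: 010110101110000001110 → 0, fb=0
2: 101101011100000011100 → 1, fb=0
3: 011010111000000111000 → 0, fb=1
4: 110101110000001110001 → 1, fb=1
5: 101011100000011100011 → 1, fb=0
6: 010111000000111000110 → 0, fb=0
7: 101110000001110001100 → 1, fb=0
8: 011100000011100011000 → 0, fb=1
9: 111000000111000110001 → 1, fb=0
10: 110000001110001100010 → 1, fb=1
11: 100000011100011000101 → 1, fb=1
12: 000000111000110001011 → 0, fb=0
13: 000001110001100010110 → 0, fb=0
14: 000011100011000101100 → 0, fb=0
15: 000111000110001011000 → 0, fb=0
16: 001110001100010110000 → 0, fb=1
17: 011100011000101100001 → 0, fb=1
18: 111000110001011000011 → 1, fb=0
19: 110001100010110000110 → 1, fb=1
20: 100011000101100001101 → 1, fb=1
21: 000110001011000011011 → 0, fb=0
22: 001100010110000110110 → 0, fb=1
23: 011000101100001101101 → 0, fb=1
24: 110001011000011011011 → 1, fb=1
25: 100010110000110110111 → 1, fb=1
26: 000101100001101101111 → 0, fb=0
27: 001011000011011011110 → 0, fb=1
28: 010110000110110111101 → 0, fb=0
29: 101100001101101111010 → 1, fb=0
30: 011000011011011110100 → 0, fb=1
31: 110000110110111101001 → 1, fb=1
32: 100001101101111010011 → 1, fb=1
33: 000011011011110100111 → 0, fb=0
34: 000110110111101001110 → 0, fb=0
35: 001101101111010011100 → 0, fb=1
36: 011011011110100111001 → 0, fb=1
37: 110110111101001110011 → 1, fb=1
38: 101101111010011100111 → 1, fb=0
39: 011011110100111001110 → 0, fb=1
40: 110111101001110011101 → 1, fb=1
41: 101111010011100111011 → 1, fb=0
42: 011110100111001110110 → 0, fb=1
43: 111101001110011101101 → 1, fb=0
44: 111010011100111011010 → 1, fb=0
45: 110100111001110110100 → 1, fb=1
46: 101001110011101101001 → 1, fb=0
47: 010011100111011010010 → 0, fb=0
48: 100111001110110100100 → 1, fb=1
49: 001110011101101001001 → 0, fb=1
50: 011100111011010010011 → 0, fb=1
51: 111001110110100100111 → 1, fb=0
52: 110011101101001001110 → 1, fb=1
53: 100111011010010011101 → 1, fb=1
54: 001110110100100111011 → 0, fb=1
55: 011101101001001110111 → 0, fb=1
56: 111011010010011101111 → 1, fb=0
57: 110110100100111011110 → 1, fb=1
58: 101101001001110111101 → 1, fb=0
59: 011010010011101111010 → 0, fb=1
60: 110100100111011110101 → 1, fb=1
61: 101001001110111101011 → 1, fb=0
62: 010010011101111010110 → 0, fb=0
63: 100100111011110101100 → 1, fb=1
64: 001001110111101011001 → 0, fb=1
65: 010011101111010110011 → 0, fb=0
66: 100111011110101100110 → 1, fb=1
67: 001110111101011001101 → 0, fb=1
68: 011101111010110011011 → 0, fb=1
69: 111011110101100110111 → 1, fb=0
70: 110111101011001101110 → 1, fb=1
71: 101111010110011011101 → 1, fb=0
72: 011110101100110111010 → 0, fb=1
73: 111101011001101110101 → 1, fb=0
74: 111010110011011101010 → 1, fb=0
75: 110101100110111010100 → 1, fb=1
76: 101011001101110101001 → 1, fb=0
77: 010110011011101010010 → 0, fb=0
78: 101100110111010100100 → 1, fb=0
79: 011001101110101001000 → 0, fb=1
80: 110011011101010010001 → 1, fb=1
81: 100110111010100100011 → 1, fb=1
82: 001101110101001000111 → 0, fb=1
83: 011011101010010001111 → 0, fb=1
84: 110111010100100011111 → 1, fb=1
85: 101110101001000111111 → 1, fb=0
86: 011101010010001111110 → 0, fb=1
87: 111010100100011111101 → 1, fb=0
88: 110101001000111111010 → 1, fb=1
89: 101010010001111110101 → 1, fb=0
90: 010100100011111101010 → 0, fb=0
91: 101001000111111010100 → 1, fb=0
92: 010010001111110101000 → 0, fb=0
93: 100100011111101010000 → 1, fb=1
94: 001000111111010100001 → 0, fb=1
95: 010001111110101000011 → 0, fb=0
96: 100011111101010000110 → 1, fb=1
97: 000111111010100001101 → 0, fb=0
98: 001111110101000011010 → 0, fb=1
99: 011111101010000110101 → 0, fb=1
100: 111111010100001101011 → 1, fb=0
101: 111110101000011010110 → 1, fb=0
102: 111101010000110101100 → 1, fb=0
103: 111010100001101011000 → 1, fb=0
104: 110101000011010110000 → 1, fb=1
105: 101010000110101100001 → 1, fb=0
106: 010100001101011000010 → 0, fb=0
107: 101000011010110000100 → 1, fb=0
108: 010000110101100001000 → 0, fb=0
109: 100001101011000010000 → 1, fb=1
110: 000011010110000100001 → 0, fb=0
111: 000110101100001000010 → 0, fb=0
112: 001101011000010000100 → 0, fb=1
113: 011010110000100001001 → 0, fb=1
114: 110101100001000010011 → 1, fb=1
115: 101011000010000100111 → 1, fb=0

10101101011100000011100011000101100001101101111010011100111011010010011101111010110011011101010010001111110101000011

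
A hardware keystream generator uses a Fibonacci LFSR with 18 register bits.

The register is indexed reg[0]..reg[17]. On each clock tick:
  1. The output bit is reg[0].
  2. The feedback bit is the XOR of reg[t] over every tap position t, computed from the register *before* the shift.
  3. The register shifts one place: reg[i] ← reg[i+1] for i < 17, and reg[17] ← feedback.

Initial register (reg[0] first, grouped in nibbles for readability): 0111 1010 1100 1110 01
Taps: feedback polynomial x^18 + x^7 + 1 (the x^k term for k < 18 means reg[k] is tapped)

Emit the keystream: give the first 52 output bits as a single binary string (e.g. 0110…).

0111101011001110010001110111101101111110101100010000

tick  register→output (feedback)
  0  011110101100111001→0 (0)
  1  111101011001110010→1 (0)
  2  111010110011100100→1 (0)
  3  110101100111001000→1 (1)
  4  101011001110010001→1 (1)
  5  010110011100100011→0 (1)
  6  101100111001000111→1 (0)
  7  011001110010001110→0 (1)
  8  110011100100011101→1 (1)
  9  100111001000111011→1 (1)
 10  001110010001110111→0 (1)
 11  011100100011101111→0 (0)
 12  111001000111011110→1 (1)
 13  110010001110111101→1 (1)
 14  100100011101111011→1 (0)
 15  001000111011110110→0 (1)
 16  010001110111101101→0 (1)
 17  100011101111011011→1 (1)
 18  000111011110110111→0 (1)
 19  001110111101101111→0 (1)
 20  011101111011011111→0 (1)
 21  111011110110111111→1 (0)
 22  110111101101111110→1 (1)
 23  101111011011111101→1 (0)
 24  011110110111111010→0 (1)
 25  111101101111110101→1 (1)
 26  111011011111101011→1 (0)
 27  110110111111010110→1 (0)
 28  101101111110101100→1 (0)
 29  011011111101011000→0 (1)
 30  110111111010110001→1 (0)
 31  101111110101100010→1 (0)
 32  011111101011000100→0 (0)
 33  111111010110001000→1 (0)
 34  111110101100010000→1 (1)
 35  111101011000100001→1 (0)
 36  111010110001000010→1 (0)
 37  110101100010000100→1 (1)
 38  101011000100001001→1 (1)
 39  010110001000010011→0 (0)
 40  101100010000100110→1 (0)
 41  011000100001001100→0 (0)
 42  110001000010011000→1 (1)
 43  100010000100110001→1 (1)
 44  000100001001100011→0 (0)
 45  001000010011000110→0 (1)
 46  010000100110001101→0 (0)
 47  100001001100011010→1 (1)
 48  000010011000110101→0 (1)
 49  000100110001101011→0 (1)
 50  001001100011010111→0 (0)
 51  010011000110101110→0 (0)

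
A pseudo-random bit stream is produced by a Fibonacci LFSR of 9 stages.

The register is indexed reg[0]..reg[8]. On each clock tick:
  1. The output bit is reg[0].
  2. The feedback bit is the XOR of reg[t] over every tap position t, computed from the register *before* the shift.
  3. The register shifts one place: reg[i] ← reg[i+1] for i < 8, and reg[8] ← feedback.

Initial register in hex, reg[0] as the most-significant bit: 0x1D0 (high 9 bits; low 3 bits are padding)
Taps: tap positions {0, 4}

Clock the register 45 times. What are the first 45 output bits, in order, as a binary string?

tick  register→output (feedback)
  0  000111010→0 (1)
  1  001110101→0 (1)
  2  011101011→0 (0)
  3  111010110→1 (0)
  4  110101100→1 (1)
  5  101011001→1 (0)
  6  010110010→0 (1)
  7  101100101→1 (1)
  8  011001011→0 (0)
  9  110010110→1 (0)
 10  100101100→1 (1)
 11  001011001→0 (1)
 12  010110011→0 (1)
 13  101100111→1 (1)
 14  011001111→0 (0)
 15  110011110→1 (0)
 16  100111100→1 (0)
 17  001111000→0 (1)
 18  011110001→0 (1)
 19  111100011→1 (1)
 20  111000111→1 (1)
 21  110001111→1 (1)
 22  100011111→1 (0)
 23  000111110→0 (1)
 24  001111101→0 (1)
 25  011111011→0 (1)
 26  111110111→1 (0)
 27  111101110→1 (1)
 28  111011101→1 (0)
 29  110111010→1 (0)
 30  101110100→1 (0)
 31  011101000→0 (0)
 32  111010000→1 (0)
 33  110100000→1 (1)
 34  101000001→1 (1)
 35  010000011→0 (0)
 36  100000110→1 (1)
 37  000001101→0 (0)
 38  000011010→0 (1)
 39  000110101→0 (1)
 40  001101011→0 (0)
 41  011010110→0 (1)
 42  110101101→1 (1)
 43  101011011→1 (0)
 44  010110110→0 (1)

000111010110010110011110001111101110100000110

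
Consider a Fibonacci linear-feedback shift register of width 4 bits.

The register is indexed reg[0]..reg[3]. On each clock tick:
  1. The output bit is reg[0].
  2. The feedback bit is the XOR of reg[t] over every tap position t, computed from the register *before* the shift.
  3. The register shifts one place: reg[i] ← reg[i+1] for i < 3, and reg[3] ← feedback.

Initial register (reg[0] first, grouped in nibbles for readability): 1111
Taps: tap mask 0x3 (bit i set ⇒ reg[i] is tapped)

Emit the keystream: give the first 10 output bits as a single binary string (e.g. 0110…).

1111000100

tick  register→output (feedback)
  0  1111→1 (0)
  1  1110→1 (0)
  2  1100→1 (0)
  3  1000→1 (1)
  4  0001→0 (0)
  5  0010→0 (0)
  6  0100→0 (1)
  7  1001→1 (1)
  8  0011→0 (0)
  9  0110→0 (1)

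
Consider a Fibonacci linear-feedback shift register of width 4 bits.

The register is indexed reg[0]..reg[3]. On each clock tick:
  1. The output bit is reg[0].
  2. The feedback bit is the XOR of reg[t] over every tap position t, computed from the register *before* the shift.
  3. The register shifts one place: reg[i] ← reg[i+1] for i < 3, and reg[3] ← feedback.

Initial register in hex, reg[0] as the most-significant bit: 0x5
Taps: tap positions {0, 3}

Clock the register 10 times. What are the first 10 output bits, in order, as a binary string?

0101100100

k : reg_k → out_k, fb_k
0: 0101 → 0, fb=1
1: 1011 → 1, fb=0
2: 0110 → 0, fb=0
3: 1100 → 1, fb=1
4: 1001 → 1, fb=0
5: 0010 → 0, fb=0
6: 0100 → 0, fb=0
7: 1000 → 1, fb=1
8: 0001 → 0, fb=1
9: 0011 → 0, fb=1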